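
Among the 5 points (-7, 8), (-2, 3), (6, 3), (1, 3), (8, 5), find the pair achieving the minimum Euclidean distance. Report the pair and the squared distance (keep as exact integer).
Pair = ((6, 3), (8, 5)); squared distance = 8

Compute all C(5, 2) = 10 pairwise squared distances (x_i − x_j)² + (y_i − y_j)². The minimum is 8, attained by the pair ((6, 3), (8, 5)).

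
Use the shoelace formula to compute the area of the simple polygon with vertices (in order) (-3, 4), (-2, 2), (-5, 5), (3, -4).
Area = 7/2

Shoelace formula: Area = (1/2) |Σ_i (x_i · y_{i+1} − x_{i+1} · y_i)| (indices mod n). Compute each cross term:
  (-3)(2) − (-2)(4) = 2
  (-2)(5) − (-5)(2) = 0
  (-5)(-4) − (3)(5) = 5
  (3)(4) − (-3)(-4) = 0
Sum = 7, so (signed) Area = 7/2 = 7/2, |Area| = 7/2.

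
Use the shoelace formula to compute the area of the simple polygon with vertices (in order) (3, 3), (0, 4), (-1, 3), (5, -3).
Area = 14

Shoelace formula: Area = (1/2) |Σ_i (x_i · y_{i+1} − x_{i+1} · y_i)| (indices mod n). Compute each cross term:
  (3)(4) − (0)(3) = 12
  (0)(3) − (-1)(4) = 4
  (-1)(-3) − (5)(3) = -12
  (5)(3) − (3)(-3) = 24
Sum = 28, so (signed) Area = 28/2 = 14, |Area| = 14.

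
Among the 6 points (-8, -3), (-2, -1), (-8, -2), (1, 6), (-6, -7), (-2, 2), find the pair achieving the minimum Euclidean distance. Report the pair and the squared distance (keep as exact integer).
Pair = ((-8, -3), (-8, -2)); squared distance = 1

Compute all C(6, 2) = 15 pairwise squared distances (x_i − x_j)² + (y_i − y_j)². The minimum is 1, attained by the pair ((-8, -3), (-8, -2)).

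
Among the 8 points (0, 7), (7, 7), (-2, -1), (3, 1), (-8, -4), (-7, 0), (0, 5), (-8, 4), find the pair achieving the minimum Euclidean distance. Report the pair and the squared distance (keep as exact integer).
Pair = ((0, 7), (0, 5)); squared distance = 4

Compute all C(8, 2) = 28 pairwise squared distances (x_i − x_j)² + (y_i − y_j)². The minimum is 4, attained by the pair ((0, 7), (0, 5)).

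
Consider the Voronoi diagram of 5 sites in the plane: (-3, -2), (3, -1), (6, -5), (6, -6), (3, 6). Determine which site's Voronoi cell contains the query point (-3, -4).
Nearest site = (-3, -2)

The Voronoi cell of site s contains exactly those query points closer to s than to any other site. Compute squared distances from q = (-3, -4) to each site:
  (-3 − -3)² + (-2 − -4)² = 4
  (3 − -3)² + (-1 − -4)² = 45
  (6 − -3)² + (-5 − -4)² = 82
  (6 − -3)² + (-6 − -4)² = 85
  (3 − -3)² + (6 − -4)² = 136
Minimum is attained by (-3, -2), so q lies in its Voronoi cell.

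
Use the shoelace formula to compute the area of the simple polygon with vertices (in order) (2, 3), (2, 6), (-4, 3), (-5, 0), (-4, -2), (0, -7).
Area = 103/2

Shoelace formula: Area = (1/2) |Σ_i (x_i · y_{i+1} − x_{i+1} · y_i)| (indices mod n). Compute each cross term:
  (2)(6) − (2)(3) = 6
  (2)(3) − (-4)(6) = 30
  (-4)(0) − (-5)(3) = 15
  (-5)(-2) − (-4)(0) = 10
  (-4)(-7) − (0)(-2) = 28
  (0)(3) − (2)(-7) = 14
Sum = 103, so (signed) Area = 103/2 = 103/2, |Area| = 103/2.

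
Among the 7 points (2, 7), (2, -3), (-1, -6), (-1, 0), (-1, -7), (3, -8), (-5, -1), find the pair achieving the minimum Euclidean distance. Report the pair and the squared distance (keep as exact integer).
Pair = ((-1, -6), (-1, -7)); squared distance = 1

Compute all C(7, 2) = 21 pairwise squared distances (x_i − x_j)² + (y_i − y_j)². The minimum is 1, attained by the pair ((-1, -6), (-1, -7)).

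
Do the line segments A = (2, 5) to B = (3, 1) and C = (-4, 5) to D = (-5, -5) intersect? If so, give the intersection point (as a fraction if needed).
No (intersection of containing lines falls outside at least one segment)

Parametrize and solve: t = -30/7, s = -12/7. At least one of these is outside [0, 1], so the segments do not intersect.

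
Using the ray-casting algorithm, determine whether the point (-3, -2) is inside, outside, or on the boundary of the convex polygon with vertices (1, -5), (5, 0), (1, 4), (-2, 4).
The point (-3, -2) lies strictly outside the polygon

Cast a horizontal ray to the right from the query point and count how many polygon edges it crosses (each edge strictly once or zero times, handled with the usual half-open convention). 
Parity of crossings → even ⇒ outside.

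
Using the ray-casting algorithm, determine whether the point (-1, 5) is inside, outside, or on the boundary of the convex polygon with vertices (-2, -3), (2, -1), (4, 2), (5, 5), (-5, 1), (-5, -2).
The point (-1, 5) lies strictly outside the polygon

Cast a horizontal ray to the right from the query point and count how many polygon edges it crosses (each edge strictly once or zero times, handled with the usual half-open convention). 
Parity of crossings → even ⇒ outside.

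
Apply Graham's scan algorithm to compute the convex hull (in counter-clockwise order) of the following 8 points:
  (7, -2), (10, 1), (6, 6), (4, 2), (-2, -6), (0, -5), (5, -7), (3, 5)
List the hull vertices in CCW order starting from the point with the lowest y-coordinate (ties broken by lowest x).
Hull (CCW) = [(5, -7), (10, 1), (6, 6), (3, 5), (-2, -6)]

Graham scan procedure:
  1. Find the pivot p₀ = point with lowest y (tie → lowest x): (5, -7).
  2. Sort the remaining points by polar angle around p₀.
  3. Walk through sorted points, maintaining a stack; pop the top while the last three entries make a non-left turn (cross product ≤ 0).
  4. Final stack is the convex hull in CCW order: (5, -7), (10, 1), (6, 6), (3, 5), (-2, -6).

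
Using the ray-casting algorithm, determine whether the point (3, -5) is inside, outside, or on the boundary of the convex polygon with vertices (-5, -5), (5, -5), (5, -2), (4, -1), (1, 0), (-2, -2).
The point (3, -5) lies on the polygon boundary

Boundary check: the query satisfies the collinearity and bounding-box conditions for some polygon edge, so it lies exactly on the boundary.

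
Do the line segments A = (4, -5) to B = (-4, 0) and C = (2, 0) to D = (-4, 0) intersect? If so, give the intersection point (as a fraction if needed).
Yes; intersection at (-4, 0) (t = 1 on AB, s = 1 on CD)

Parametrize AB as A + t(B − A) = (4 + -8 t, -5 + 5 t) and CD as C + s(D − C) = (2 + -6 s, 0 + 0 s). Solve the linear system for (t, s). Determinant = -30 ≠ 0, so a unique intersection of the containing lines exists. Solution: t = 1, s = 1 — both in [0, 1], so the segments cross. Intersection point: (-4, 0).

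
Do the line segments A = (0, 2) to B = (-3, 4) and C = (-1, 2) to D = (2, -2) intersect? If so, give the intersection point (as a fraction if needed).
No (intersection of containing lines falls outside at least one segment)

Parametrize and solve: t = 2/3, s = -1/3. At least one of these is outside [0, 1], so the segments do not intersect.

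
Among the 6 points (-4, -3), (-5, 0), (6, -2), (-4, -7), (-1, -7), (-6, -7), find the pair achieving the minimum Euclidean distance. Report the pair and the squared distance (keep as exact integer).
Pair = ((-4, -7), (-6, -7)); squared distance = 4

Compute all C(6, 2) = 15 pairwise squared distances (x_i − x_j)² + (y_i − y_j)². The minimum is 4, attained by the pair ((-4, -7), (-6, -7)).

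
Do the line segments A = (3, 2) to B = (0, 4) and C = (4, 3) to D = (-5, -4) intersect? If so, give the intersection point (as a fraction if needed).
Yes; intersection at (37/13, 82/39) (t = 2/39 on AB, s = 5/39 on CD)

Parametrize AB as A + t(B − A) = (3 + -3 t, 2 + 2 t) and CD as C + s(D − C) = (4 + -9 s, 3 + -7 s). Solve the linear system for (t, s). Determinant = -39 ≠ 0, so a unique intersection of the containing lines exists. Solution: t = 2/39, s = 5/39 — both in [0, 1], so the segments cross. Intersection point: (37/13, 82/39).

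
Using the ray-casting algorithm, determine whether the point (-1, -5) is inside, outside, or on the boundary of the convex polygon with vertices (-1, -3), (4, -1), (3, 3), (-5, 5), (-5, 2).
The point (-1, -5) lies strictly outside the polygon

Cast a horizontal ray to the right from the query point and count how many polygon edges it crosses (each edge strictly once or zero times, handled with the usual half-open convention). 
Parity of crossings → even ⇒ outside.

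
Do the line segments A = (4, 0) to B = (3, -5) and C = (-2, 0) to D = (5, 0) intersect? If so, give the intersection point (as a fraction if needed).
Yes; intersection at (4, 0) (t = 0 on AB, s = 6/7 on CD)

Parametrize AB as A + t(B − A) = (4 + -1 t, 0 + -5 t) and CD as C + s(D − C) = (-2 + 7 s, 0 + 0 s). Solve the linear system for (t, s). Determinant = -35 ≠ 0, so a unique intersection of the containing lines exists. Solution: t = 0, s = 6/7 — both in [0, 1], so the segments cross. Intersection point: (4, 0).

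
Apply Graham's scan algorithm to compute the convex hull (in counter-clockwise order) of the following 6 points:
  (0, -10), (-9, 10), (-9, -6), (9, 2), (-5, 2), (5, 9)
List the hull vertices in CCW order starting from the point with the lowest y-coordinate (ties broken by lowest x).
Hull (CCW) = [(0, -10), (9, 2), (5, 9), (-9, 10), (-9, -6)]

Graham scan procedure:
  1. Find the pivot p₀ = point with lowest y (tie → lowest x): (0, -10).
  2. Sort the remaining points by polar angle around p₀.
  3. Walk through sorted points, maintaining a stack; pop the top while the last three entries make a non-left turn (cross product ≤ 0).
  4. Final stack is the convex hull in CCW order: (0, -10), (9, 2), (5, 9), (-9, 10), (-9, -6).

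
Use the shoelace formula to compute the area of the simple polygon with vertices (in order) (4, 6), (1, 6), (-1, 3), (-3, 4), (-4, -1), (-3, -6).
Area = 39

Shoelace formula: Area = (1/2) |Σ_i (x_i · y_{i+1} − x_{i+1} · y_i)| (indices mod n). Compute each cross term:
  (4)(6) − (1)(6) = 18
  (1)(3) − (-1)(6) = 9
  (-1)(4) − (-3)(3) = 5
  (-3)(-1) − (-4)(4) = 19
  (-4)(-6) − (-3)(-1) = 21
  (-3)(6) − (4)(-6) = 6
Sum = 78, so (signed) Area = 78/2 = 39, |Area| = 39.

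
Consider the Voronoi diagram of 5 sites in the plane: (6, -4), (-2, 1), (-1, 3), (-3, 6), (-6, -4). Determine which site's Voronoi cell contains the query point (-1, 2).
Nearest site = (-1, 3)

The Voronoi cell of site s contains exactly those query points closer to s than to any other site. Compute squared distances from q = (-1, 2) to each site:
  (-1 − -1)² + (3 − 2)² = 1
  (-2 − -1)² + (1 − 2)² = 2
  (-3 − -1)² + (6 − 2)² = 20
  (-6 − -1)² + (-4 − 2)² = 61
  (6 − -1)² + (-4 − 2)² = 85
Minimum is attained by (-1, 3), so q lies in its Voronoi cell.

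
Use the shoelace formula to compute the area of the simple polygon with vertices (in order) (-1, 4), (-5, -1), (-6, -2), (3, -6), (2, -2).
Area = 79/2

Shoelace formula: Area = (1/2) |Σ_i (x_i · y_{i+1} − x_{i+1} · y_i)| (indices mod n). Compute each cross term:
  (-1)(-1) − (-5)(4) = 21
  (-5)(-2) − (-6)(-1) = 4
  (-6)(-6) − (3)(-2) = 42
  (3)(-2) − (2)(-6) = 6
  (2)(4) − (-1)(-2) = 6
Sum = 79, so (signed) Area = 79/2 = 79/2, |Area| = 79/2.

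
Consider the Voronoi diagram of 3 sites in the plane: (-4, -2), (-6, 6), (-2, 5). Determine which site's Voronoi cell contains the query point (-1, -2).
Nearest site = (-4, -2)

The Voronoi cell of site s contains exactly those query points closer to s than to any other site. Compute squared distances from q = (-1, -2) to each site:
  (-4 − -1)² + (-2 − -2)² = 9
  (-2 − -1)² + (5 − -2)² = 50
  (-6 − -1)² + (6 − -2)² = 89
Minimum is attained by (-4, -2), so q lies in its Voronoi cell.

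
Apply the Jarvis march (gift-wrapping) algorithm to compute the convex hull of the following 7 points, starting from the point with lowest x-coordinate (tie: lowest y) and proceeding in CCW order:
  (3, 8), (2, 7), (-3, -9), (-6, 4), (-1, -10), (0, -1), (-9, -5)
Hull (CCW) = [(-9, -5), (-3, -9), (-1, -10), (3, 8), (-6, 4)]

Jarvis march: at each step, from the current hull vertex p, select the next vertex q as the point such that every other point lies strictly to the left of (or on) the directed line p → q. (Equivalently: for every other point r, the cross product (q − p) × (r − p) ≥ 0.)
Starting point (lowest x, tie lowest y): (-9, -5). Wrap until returning to start. Resulting hull: (-9, -5), (-3, -9), (-1, -10), (3, 8), (-6, 4).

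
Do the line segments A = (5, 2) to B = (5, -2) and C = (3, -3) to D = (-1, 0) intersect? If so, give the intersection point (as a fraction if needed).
No (intersection of containing lines falls outside at least one segment)

Parametrize and solve: t = 13/8, s = -1/2. At least one of these is outside [0, 1], so the segments do not intersect.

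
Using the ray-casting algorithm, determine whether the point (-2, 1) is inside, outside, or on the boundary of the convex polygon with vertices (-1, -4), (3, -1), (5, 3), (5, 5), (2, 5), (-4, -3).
The point (-2, 1) lies strictly outside the polygon

Cast a horizontal ray to the right from the query point and count how many polygon edges it crosses (each edge strictly once or zero times, handled with the usual half-open convention). 
Parity of crossings → even ⇒ outside.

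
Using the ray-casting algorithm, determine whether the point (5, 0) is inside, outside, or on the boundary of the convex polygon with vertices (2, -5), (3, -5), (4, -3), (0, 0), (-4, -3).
The point (5, 0) lies strictly outside the polygon

Cast a horizontal ray to the right from the query point and count how many polygon edges it crosses (each edge strictly once or zero times, handled with the usual half-open convention). 
Parity of crossings → even ⇒ outside.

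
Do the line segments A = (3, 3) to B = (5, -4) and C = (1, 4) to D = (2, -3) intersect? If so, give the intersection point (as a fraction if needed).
No (intersection of containing lines falls outside at least one segment)

Parametrize and solve: t = -13/7, s = -12/7. At least one of these is outside [0, 1], so the segments do not intersect.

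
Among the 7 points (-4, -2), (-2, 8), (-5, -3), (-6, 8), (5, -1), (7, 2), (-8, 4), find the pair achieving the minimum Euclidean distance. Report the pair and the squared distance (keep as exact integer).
Pair = ((-4, -2), (-5, -3)); squared distance = 2

Compute all C(7, 2) = 21 pairwise squared distances (x_i − x_j)² + (y_i − y_j)². The minimum is 2, attained by the pair ((-4, -2), (-5, -3)).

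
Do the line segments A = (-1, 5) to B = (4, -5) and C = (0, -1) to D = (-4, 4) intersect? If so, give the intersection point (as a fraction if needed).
No (intersection of containing lines falls outside at least one segment)

Parametrize and solve: t = 19/15, s = -4/3. At least one of these is outside [0, 1], so the segments do not intersect.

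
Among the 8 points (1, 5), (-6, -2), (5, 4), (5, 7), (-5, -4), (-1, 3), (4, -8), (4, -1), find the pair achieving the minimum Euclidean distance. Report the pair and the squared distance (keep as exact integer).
Pair = ((-6, -2), (-5, -4)); squared distance = 5

Compute all C(8, 2) = 28 pairwise squared distances (x_i − x_j)² + (y_i − y_j)². The minimum is 5, attained by the pair ((-6, -2), (-5, -4)).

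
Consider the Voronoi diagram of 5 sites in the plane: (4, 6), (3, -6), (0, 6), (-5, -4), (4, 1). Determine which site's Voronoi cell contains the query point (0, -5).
Nearest site = (3, -6)

The Voronoi cell of site s contains exactly those query points closer to s than to any other site. Compute squared distances from q = (0, -5) to each site:
  (3 − 0)² + (-6 − -5)² = 10
  (-5 − 0)² + (-4 − -5)² = 26
  (4 − 0)² + (1 − -5)² = 52
  (0 − 0)² + (6 − -5)² = 121
  (4 − 0)² + (6 − -5)² = 137
Minimum is attained by (3, -6), so q lies in its Voronoi cell.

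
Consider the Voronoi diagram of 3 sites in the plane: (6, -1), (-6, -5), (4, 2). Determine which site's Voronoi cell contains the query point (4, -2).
Nearest site = (6, -1)

The Voronoi cell of site s contains exactly those query points closer to s than to any other site. Compute squared distances from q = (4, -2) to each site:
  (6 − 4)² + (-1 − -2)² = 5
  (4 − 4)² + (2 − -2)² = 16
  (-6 − 4)² + (-5 − -2)² = 109
Minimum is attained by (6, -1), so q lies in its Voronoi cell.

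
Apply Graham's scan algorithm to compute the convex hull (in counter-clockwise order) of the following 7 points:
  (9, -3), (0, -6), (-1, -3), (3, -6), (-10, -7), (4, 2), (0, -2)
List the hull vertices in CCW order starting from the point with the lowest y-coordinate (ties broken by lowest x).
Hull (CCW) = [(-10, -7), (3, -6), (9, -3), (4, 2)]

Graham scan procedure:
  1. Find the pivot p₀ = point with lowest y (tie → lowest x): (-10, -7).
  2. Sort the remaining points by polar angle around p₀.
  3. Walk through sorted points, maintaining a stack; pop the top while the last three entries make a non-left turn (cross product ≤ 0).
  4. Final stack is the convex hull in CCW order: (-10, -7), (3, -6), (9, -3), (4, 2).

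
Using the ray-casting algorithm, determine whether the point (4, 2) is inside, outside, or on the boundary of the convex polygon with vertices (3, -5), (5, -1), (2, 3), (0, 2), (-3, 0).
The point (4, 2) lies strictly outside the polygon

Cast a horizontal ray to the right from the query point and count how many polygon edges it crosses (each edge strictly once or zero times, handled with the usual half-open convention). 
Parity of crossings → even ⇒ outside.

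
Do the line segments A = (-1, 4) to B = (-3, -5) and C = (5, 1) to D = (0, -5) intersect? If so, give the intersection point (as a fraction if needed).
No (intersection of containing lines falls outside at least one segment)

Parametrize and solve: t = 17/11, s = 20/11. At least one of these is outside [0, 1], so the segments do not intersect.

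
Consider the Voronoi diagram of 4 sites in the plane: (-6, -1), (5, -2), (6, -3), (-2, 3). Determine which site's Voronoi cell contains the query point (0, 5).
Nearest site = (-2, 3)

The Voronoi cell of site s contains exactly those query points closer to s than to any other site. Compute squared distances from q = (0, 5) to each site:
  (-2 − 0)² + (3 − 5)² = 8
  (-6 − 0)² + (-1 − 5)² = 72
  (5 − 0)² + (-2 − 5)² = 74
  (6 − 0)² + (-3 − 5)² = 100
Minimum is attained by (-2, 3), so q lies in its Voronoi cell.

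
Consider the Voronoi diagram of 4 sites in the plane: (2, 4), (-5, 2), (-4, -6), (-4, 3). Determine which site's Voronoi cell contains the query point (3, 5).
Nearest site = (2, 4)

The Voronoi cell of site s contains exactly those query points closer to s than to any other site. Compute squared distances from q = (3, 5) to each site:
  (2 − 3)² + (4 − 5)² = 2
  (-4 − 3)² + (3 − 5)² = 53
  (-5 − 3)² + (2 − 5)² = 73
  (-4 − 3)² + (-6 − 5)² = 170
Minimum is attained by (2, 4), so q lies in its Voronoi cell.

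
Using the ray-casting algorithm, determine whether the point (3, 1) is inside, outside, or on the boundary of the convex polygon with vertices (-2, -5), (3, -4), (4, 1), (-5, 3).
The point (3, 1) lies strictly inside the polygon

Cast a horizontal ray to the right from the query point and count how many polygon edges it crosses (each edge strictly once or zero times, handled with the usual half-open convention). 
Parity of crossings → odd ⇒ inside.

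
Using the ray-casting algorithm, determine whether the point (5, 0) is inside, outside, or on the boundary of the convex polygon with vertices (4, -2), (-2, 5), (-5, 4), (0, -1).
The point (5, 0) lies strictly outside the polygon

Cast a horizontal ray to the right from the query point and count how many polygon edges it crosses (each edge strictly once or zero times, handled with the usual half-open convention). 
Parity of crossings → even ⇒ outside.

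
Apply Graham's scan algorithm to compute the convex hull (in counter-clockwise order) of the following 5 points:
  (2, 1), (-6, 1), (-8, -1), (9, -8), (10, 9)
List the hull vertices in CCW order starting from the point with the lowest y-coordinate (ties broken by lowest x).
Hull (CCW) = [(9, -8), (10, 9), (-6, 1), (-8, -1)]

Graham scan procedure:
  1. Find the pivot p₀ = point with lowest y (tie → lowest x): (9, -8).
  2. Sort the remaining points by polar angle around p₀.
  3. Walk through sorted points, maintaining a stack; pop the top while the last three entries make a non-left turn (cross product ≤ 0).
  4. Final stack is the convex hull in CCW order: (9, -8), (10, 9), (-6, 1), (-8, -1).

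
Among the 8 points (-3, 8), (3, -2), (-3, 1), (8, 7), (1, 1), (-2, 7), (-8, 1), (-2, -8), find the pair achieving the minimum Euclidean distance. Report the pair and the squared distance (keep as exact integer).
Pair = ((-3, 8), (-2, 7)); squared distance = 2

Compute all C(8, 2) = 28 pairwise squared distances (x_i − x_j)² + (y_i − y_j)². The minimum is 2, attained by the pair ((-3, 8), (-2, 7)).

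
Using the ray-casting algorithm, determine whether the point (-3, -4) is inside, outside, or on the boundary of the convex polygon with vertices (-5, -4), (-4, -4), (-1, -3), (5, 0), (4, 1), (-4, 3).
The point (-3, -4) lies strictly outside the polygon

Cast a horizontal ray to the right from the query point and count how many polygon edges it crosses (each edge strictly once or zero times, handled with the usual half-open convention). 
Parity of crossings → even ⇒ outside.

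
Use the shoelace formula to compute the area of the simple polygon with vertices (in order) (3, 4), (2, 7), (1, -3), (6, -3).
Area = 24

Shoelace formula: Area = (1/2) |Σ_i (x_i · y_{i+1} − x_{i+1} · y_i)| (indices mod n). Compute each cross term:
  (3)(7) − (2)(4) = 13
  (2)(-3) − (1)(7) = -13
  (1)(-3) − (6)(-3) = 15
  (6)(4) − (3)(-3) = 33
Sum = 48, so (signed) Area = 48/2 = 24, |Area| = 24.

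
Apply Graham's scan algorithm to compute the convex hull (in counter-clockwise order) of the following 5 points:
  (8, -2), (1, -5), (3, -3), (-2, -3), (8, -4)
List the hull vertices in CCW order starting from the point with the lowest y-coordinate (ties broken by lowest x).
Hull (CCW) = [(1, -5), (8, -4), (8, -2), (-2, -3)]

Graham scan procedure:
  1. Find the pivot p₀ = point with lowest y (tie → lowest x): (1, -5).
  2. Sort the remaining points by polar angle around p₀.
  3. Walk through sorted points, maintaining a stack; pop the top while the last three entries make a non-left turn (cross product ≤ 0).
  4. Final stack is the convex hull in CCW order: (1, -5), (8, -4), (8, -2), (-2, -3).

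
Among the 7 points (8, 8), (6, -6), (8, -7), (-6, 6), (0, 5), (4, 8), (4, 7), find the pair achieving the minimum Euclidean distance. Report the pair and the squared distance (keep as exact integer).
Pair = ((4, 8), (4, 7)); squared distance = 1

Compute all C(7, 2) = 21 pairwise squared distances (x_i − x_j)² + (y_i − y_j)². The minimum is 1, attained by the pair ((4, 8), (4, 7)).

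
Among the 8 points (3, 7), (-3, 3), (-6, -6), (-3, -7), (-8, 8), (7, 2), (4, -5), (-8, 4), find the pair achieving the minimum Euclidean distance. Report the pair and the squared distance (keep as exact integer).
Pair = ((-6, -6), (-3, -7)); squared distance = 10

Compute all C(8, 2) = 28 pairwise squared distances (x_i − x_j)² + (y_i − y_j)². The minimum is 10, attained by the pair ((-6, -6), (-3, -7)).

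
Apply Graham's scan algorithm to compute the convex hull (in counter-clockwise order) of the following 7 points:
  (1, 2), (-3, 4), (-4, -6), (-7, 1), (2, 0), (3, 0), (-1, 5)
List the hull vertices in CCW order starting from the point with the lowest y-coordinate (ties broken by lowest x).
Hull (CCW) = [(-4, -6), (3, 0), (-1, 5), (-3, 4), (-7, 1)]

Graham scan procedure:
  1. Find the pivot p₀ = point with lowest y (tie → lowest x): (-4, -6).
  2. Sort the remaining points by polar angle around p₀.
  3. Walk through sorted points, maintaining a stack; pop the top while the last three entries make a non-left turn (cross product ≤ 0).
  4. Final stack is the convex hull in CCW order: (-4, -6), (3, 0), (-1, 5), (-3, 4), (-7, 1).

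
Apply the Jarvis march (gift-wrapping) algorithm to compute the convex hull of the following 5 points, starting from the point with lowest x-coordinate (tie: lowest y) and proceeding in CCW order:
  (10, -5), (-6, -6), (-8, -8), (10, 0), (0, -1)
Hull (CCW) = [(-8, -8), (10, -5), (10, 0), (0, -1), (-6, -6)]

Jarvis march: at each step, from the current hull vertex p, select the next vertex q as the point such that every other point lies strictly to the left of (or on) the directed line p → q. (Equivalently: for every other point r, the cross product (q − p) × (r − p) ≥ 0.)
Starting point (lowest x, tie lowest y): (-8, -8). Wrap until returning to start. Resulting hull: (-8, -8), (10, -5), (10, 0), (0, -1), (-6, -6).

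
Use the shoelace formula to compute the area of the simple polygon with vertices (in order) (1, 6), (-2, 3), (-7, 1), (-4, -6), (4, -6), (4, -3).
Area = 167/2

Shoelace formula: Area = (1/2) |Σ_i (x_i · y_{i+1} − x_{i+1} · y_i)| (indices mod n). Compute each cross term:
  (1)(3) − (-2)(6) = 15
  (-2)(1) − (-7)(3) = 19
  (-7)(-6) − (-4)(1) = 46
  (-4)(-6) − (4)(-6) = 48
  (4)(-3) − (4)(-6) = 12
  (4)(6) − (1)(-3) = 27
Sum = 167, so (signed) Area = 167/2 = 167/2, |Area| = 167/2.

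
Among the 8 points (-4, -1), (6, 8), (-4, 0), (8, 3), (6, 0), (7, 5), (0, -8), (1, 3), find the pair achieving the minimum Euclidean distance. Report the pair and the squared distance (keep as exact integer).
Pair = ((-4, -1), (-4, 0)); squared distance = 1

Compute all C(8, 2) = 28 pairwise squared distances (x_i − x_j)² + (y_i − y_j)². The minimum is 1, attained by the pair ((-4, -1), (-4, 0)).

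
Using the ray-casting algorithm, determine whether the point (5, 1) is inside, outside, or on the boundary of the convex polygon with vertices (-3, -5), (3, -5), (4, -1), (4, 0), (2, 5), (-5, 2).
The point (5, 1) lies strictly outside the polygon

Cast a horizontal ray to the right from the query point and count how many polygon edges it crosses (each edge strictly once or zero times, handled with the usual half-open convention). 
Parity of crossings → even ⇒ outside.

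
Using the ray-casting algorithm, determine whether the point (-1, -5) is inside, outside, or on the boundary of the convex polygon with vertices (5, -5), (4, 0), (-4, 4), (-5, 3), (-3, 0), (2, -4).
The point (-1, -5) lies strictly outside the polygon

Cast a horizontal ray to the right from the query point and count how many polygon edges it crosses (each edge strictly once or zero times, handled with the usual half-open convention). 
Parity of crossings → even ⇒ outside.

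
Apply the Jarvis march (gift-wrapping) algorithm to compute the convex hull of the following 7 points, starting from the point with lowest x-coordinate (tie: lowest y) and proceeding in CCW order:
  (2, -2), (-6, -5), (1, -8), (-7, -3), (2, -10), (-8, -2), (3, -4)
Hull (CCW) = [(-8, -2), (-6, -5), (2, -10), (3, -4), (2, -2)]

Jarvis march: at each step, from the current hull vertex p, select the next vertex q as the point such that every other point lies strictly to the left of (or on) the directed line p → q. (Equivalently: for every other point r, the cross product (q − p) × (r − p) ≥ 0.)
Starting point (lowest x, tie lowest y): (-8, -2). Wrap until returning to start. Resulting hull: (-8, -2), (-6, -5), (2, -10), (3, -4), (2, -2).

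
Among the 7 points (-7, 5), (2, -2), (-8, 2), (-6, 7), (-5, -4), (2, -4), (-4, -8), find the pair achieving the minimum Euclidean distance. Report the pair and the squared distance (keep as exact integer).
Pair = ((2, -2), (2, -4)); squared distance = 4

Compute all C(7, 2) = 21 pairwise squared distances (x_i − x_j)² + (y_i − y_j)². The minimum is 4, attained by the pair ((2, -2), (2, -4)).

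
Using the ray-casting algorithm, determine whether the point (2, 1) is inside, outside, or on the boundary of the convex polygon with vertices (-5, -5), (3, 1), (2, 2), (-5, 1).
The point (2, 1) lies strictly inside the polygon

Cast a horizontal ray to the right from the query point and count how many polygon edges it crosses (each edge strictly once or zero times, handled with the usual half-open convention). 
Parity of crossings → odd ⇒ inside.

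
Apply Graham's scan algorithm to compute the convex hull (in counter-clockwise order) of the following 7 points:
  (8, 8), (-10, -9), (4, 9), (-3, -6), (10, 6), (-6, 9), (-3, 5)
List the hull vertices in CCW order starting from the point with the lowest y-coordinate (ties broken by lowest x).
Hull (CCW) = [(-10, -9), (-3, -6), (10, 6), (8, 8), (4, 9), (-6, 9)]

Graham scan procedure:
  1. Find the pivot p₀ = point with lowest y (tie → lowest x): (-10, -9).
  2. Sort the remaining points by polar angle around p₀.
  3. Walk through sorted points, maintaining a stack; pop the top while the last three entries make a non-left turn (cross product ≤ 0).
  4. Final stack is the convex hull in CCW order: (-10, -9), (-3, -6), (10, 6), (8, 8), (4, 9), (-6, 9).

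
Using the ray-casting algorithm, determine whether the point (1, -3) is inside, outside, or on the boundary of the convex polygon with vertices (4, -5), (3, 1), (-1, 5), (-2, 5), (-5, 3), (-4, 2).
The point (1, -3) lies strictly outside the polygon

Cast a horizontal ray to the right from the query point and count how many polygon edges it crosses (each edge strictly once or zero times, handled with the usual half-open convention). 
Parity of crossings → even ⇒ outside.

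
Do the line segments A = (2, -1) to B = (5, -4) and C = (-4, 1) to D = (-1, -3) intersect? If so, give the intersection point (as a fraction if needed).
No (intersection of containing lines falls outside at least one segment)

Parametrize and solve: t = -6, s = -4. At least one of these is outside [0, 1], so the segments do not intersect.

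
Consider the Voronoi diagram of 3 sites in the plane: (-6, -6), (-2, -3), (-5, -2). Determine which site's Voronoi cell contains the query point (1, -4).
Nearest site = (-2, -3)

The Voronoi cell of site s contains exactly those query points closer to s than to any other site. Compute squared distances from q = (1, -4) to each site:
  (-2 − 1)² + (-3 − -4)² = 10
  (-5 − 1)² + (-2 − -4)² = 40
  (-6 − 1)² + (-6 − -4)² = 53
Minimum is attained by (-2, -3), so q lies in its Voronoi cell.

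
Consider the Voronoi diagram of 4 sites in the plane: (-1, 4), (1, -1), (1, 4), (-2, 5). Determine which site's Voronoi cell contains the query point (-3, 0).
Nearest site = (1, -1)

The Voronoi cell of site s contains exactly those query points closer to s than to any other site. Compute squared distances from q = (-3, 0) to each site:
  (1 − -3)² + (-1 − 0)² = 17
  (-1 − -3)² + (4 − 0)² = 20
  (-2 − -3)² + (5 − 0)² = 26
  (1 − -3)² + (4 − 0)² = 32
Minimum is attained by (1, -1), so q lies in its Voronoi cell.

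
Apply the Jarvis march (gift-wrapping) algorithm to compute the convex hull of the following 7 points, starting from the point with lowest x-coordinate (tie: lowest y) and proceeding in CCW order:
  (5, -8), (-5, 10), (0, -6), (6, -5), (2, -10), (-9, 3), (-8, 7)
Hull (CCW) = [(-9, 3), (2, -10), (5, -8), (6, -5), (-5, 10), (-8, 7)]

Jarvis march: at each step, from the current hull vertex p, select the next vertex q as the point such that every other point lies strictly to the left of (or on) the directed line p → q. (Equivalently: for every other point r, the cross product (q − p) × (r − p) ≥ 0.)
Starting point (lowest x, tie lowest y): (-9, 3). Wrap until returning to start. Resulting hull: (-9, 3), (2, -10), (5, -8), (6, -5), (-5, 10), (-8, 7).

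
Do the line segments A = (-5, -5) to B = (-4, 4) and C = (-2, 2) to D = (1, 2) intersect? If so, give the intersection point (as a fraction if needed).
No (intersection of containing lines falls outside at least one segment)

Parametrize and solve: t = 7/9, s = -20/27. At least one of these is outside [0, 1], so the segments do not intersect.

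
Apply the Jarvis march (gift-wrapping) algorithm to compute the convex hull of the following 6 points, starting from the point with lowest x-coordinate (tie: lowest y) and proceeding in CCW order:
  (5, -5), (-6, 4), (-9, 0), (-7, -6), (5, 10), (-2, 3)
Hull (CCW) = [(-9, 0), (-7, -6), (5, -5), (5, 10), (-6, 4)]

Jarvis march: at each step, from the current hull vertex p, select the next vertex q as the point such that every other point lies strictly to the left of (or on) the directed line p → q. (Equivalently: for every other point r, the cross product (q − p) × (r − p) ≥ 0.)
Starting point (lowest x, tie lowest y): (-9, 0). Wrap until returning to start. Resulting hull: (-9, 0), (-7, -6), (5, -5), (5, 10), (-6, 4).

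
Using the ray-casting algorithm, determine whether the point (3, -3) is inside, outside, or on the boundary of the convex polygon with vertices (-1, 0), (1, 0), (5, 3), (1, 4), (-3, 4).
The point (3, -3) lies strictly outside the polygon

Cast a horizontal ray to the right from the query point and count how many polygon edges it crosses (each edge strictly once or zero times, handled with the usual half-open convention). 
Parity of crossings → even ⇒ outside.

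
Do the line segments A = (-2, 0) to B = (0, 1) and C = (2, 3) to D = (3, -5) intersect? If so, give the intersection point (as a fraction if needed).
No (intersection of containing lines falls outside at least one segment)

Parametrize and solve: t = 35/17, s = 2/17. At least one of these is outside [0, 1], so the segments do not intersect.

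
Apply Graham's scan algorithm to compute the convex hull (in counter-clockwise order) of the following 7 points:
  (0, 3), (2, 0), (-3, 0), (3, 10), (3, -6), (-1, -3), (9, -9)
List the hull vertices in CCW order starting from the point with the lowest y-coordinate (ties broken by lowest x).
Hull (CCW) = [(9, -9), (3, 10), (-3, 0), (-1, -3), (3, -6)]

Graham scan procedure:
  1. Find the pivot p₀ = point with lowest y (tie → lowest x): (9, -9).
  2. Sort the remaining points by polar angle around p₀.
  3. Walk through sorted points, maintaining a stack; pop the top while the last three entries make a non-left turn (cross product ≤ 0).
  4. Final stack is the convex hull in CCW order: (9, -9), (3, 10), (-3, 0), (-1, -3), (3, -6).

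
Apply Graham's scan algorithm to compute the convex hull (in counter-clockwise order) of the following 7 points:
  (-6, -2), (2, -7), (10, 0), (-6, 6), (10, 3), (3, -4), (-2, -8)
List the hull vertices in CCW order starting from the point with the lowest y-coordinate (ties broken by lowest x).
Hull (CCW) = [(-2, -8), (2, -7), (10, 0), (10, 3), (-6, 6), (-6, -2)]

Graham scan procedure:
  1. Find the pivot p₀ = point with lowest y (tie → lowest x): (-2, -8).
  2. Sort the remaining points by polar angle around p₀.
  3. Walk through sorted points, maintaining a stack; pop the top while the last three entries make a non-left turn (cross product ≤ 0).
  4. Final stack is the convex hull in CCW order: (-2, -8), (2, -7), (10, 0), (10, 3), (-6, 6), (-6, -2).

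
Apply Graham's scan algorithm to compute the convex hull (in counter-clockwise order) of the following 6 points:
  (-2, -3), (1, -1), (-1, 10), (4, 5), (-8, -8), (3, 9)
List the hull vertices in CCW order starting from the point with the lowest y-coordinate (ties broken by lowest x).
Hull (CCW) = [(-8, -8), (1, -1), (4, 5), (3, 9), (-1, 10)]

Graham scan procedure:
  1. Find the pivot p₀ = point with lowest y (tie → lowest x): (-8, -8).
  2. Sort the remaining points by polar angle around p₀.
  3. Walk through sorted points, maintaining a stack; pop the top while the last three entries make a non-left turn (cross product ≤ 0).
  4. Final stack is the convex hull in CCW order: (-8, -8), (1, -1), (4, 5), (3, 9), (-1, 10).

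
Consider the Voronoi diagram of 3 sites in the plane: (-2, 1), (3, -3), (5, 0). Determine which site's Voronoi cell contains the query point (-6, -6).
Nearest site = (-2, 1)

The Voronoi cell of site s contains exactly those query points closer to s than to any other site. Compute squared distances from q = (-6, -6) to each site:
  (-2 − -6)² + (1 − -6)² = 65
  (3 − -6)² + (-3 − -6)² = 90
  (5 − -6)² + (0 − -6)² = 157
Minimum is attained by (-2, 1), so q lies in its Voronoi cell.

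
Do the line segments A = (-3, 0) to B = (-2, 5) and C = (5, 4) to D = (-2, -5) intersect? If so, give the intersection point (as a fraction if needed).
No (intersection of containing lines falls outside at least one segment)

Parametrize and solve: t = -22/13, s = 18/13. At least one of these is outside [0, 1], so the segments do not intersect.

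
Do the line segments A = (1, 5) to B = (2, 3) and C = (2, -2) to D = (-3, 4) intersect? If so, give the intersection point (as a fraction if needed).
No (intersection of containing lines falls outside at least one segment)

Parametrize and solve: t = 29/4, s = -5/4. At least one of these is outside [0, 1], so the segments do not intersect.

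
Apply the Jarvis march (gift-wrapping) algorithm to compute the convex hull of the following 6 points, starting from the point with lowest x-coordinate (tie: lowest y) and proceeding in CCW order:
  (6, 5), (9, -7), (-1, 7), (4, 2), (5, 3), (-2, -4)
Hull (CCW) = [(-2, -4), (9, -7), (6, 5), (-1, 7)]

Jarvis march: at each step, from the current hull vertex p, select the next vertex q as the point such that every other point lies strictly to the left of (or on) the directed line p → q. (Equivalently: for every other point r, the cross product (q − p) × (r − p) ≥ 0.)
Starting point (lowest x, tie lowest y): (-2, -4). Wrap until returning to start. Resulting hull: (-2, -4), (9, -7), (6, 5), (-1, 7).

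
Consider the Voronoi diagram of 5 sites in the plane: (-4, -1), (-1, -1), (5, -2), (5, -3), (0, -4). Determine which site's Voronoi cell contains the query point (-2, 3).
Nearest site = (-1, -1)

The Voronoi cell of site s contains exactly those query points closer to s than to any other site. Compute squared distances from q = (-2, 3) to each site:
  (-1 − -2)² + (-1 − 3)² = 17
  (-4 − -2)² + (-1 − 3)² = 20
  (0 − -2)² + (-4 − 3)² = 53
  (5 − -2)² + (-2 − 3)² = 74
  (5 − -2)² + (-3 − 3)² = 85
Minimum is attained by (-1, -1), so q lies in its Voronoi cell.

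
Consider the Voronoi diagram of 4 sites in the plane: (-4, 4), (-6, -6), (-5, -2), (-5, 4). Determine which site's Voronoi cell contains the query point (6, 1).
Nearest site = (-4, 4)

The Voronoi cell of site s contains exactly those query points closer to s than to any other site. Compute squared distances from q = (6, 1) to each site:
  (-4 − 6)² + (4 − 1)² = 109
  (-5 − 6)² + (-2 − 1)² = 130
  (-5 − 6)² + (4 − 1)² = 130
  (-6 − 6)² + (-6 − 1)² = 193
Minimum is attained by (-4, 4), so q lies in its Voronoi cell.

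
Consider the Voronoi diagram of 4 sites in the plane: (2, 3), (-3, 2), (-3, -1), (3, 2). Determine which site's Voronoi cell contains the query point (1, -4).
Nearest site = (-3, -1)

The Voronoi cell of site s contains exactly those query points closer to s than to any other site. Compute squared distances from q = (1, -4) to each site:
  (-3 − 1)² + (-1 − -4)² = 25
  (3 − 1)² + (2 − -4)² = 40
  (2 − 1)² + (3 − -4)² = 50
  (-3 − 1)² + (2 − -4)² = 52
Minimum is attained by (-3, -1), so q lies in its Voronoi cell.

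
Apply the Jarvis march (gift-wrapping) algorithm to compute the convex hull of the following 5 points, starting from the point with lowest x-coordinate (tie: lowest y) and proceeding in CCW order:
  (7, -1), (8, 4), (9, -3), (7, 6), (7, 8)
Hull (CCW) = [(7, -1), (9, -3), (8, 4), (7, 8)]

Jarvis march: at each step, from the current hull vertex p, select the next vertex q as the point such that every other point lies strictly to the left of (or on) the directed line p → q. (Equivalently: for every other point r, the cross product (q − p) × (r − p) ≥ 0.)
Starting point (lowest x, tie lowest y): (7, -1). Wrap until returning to start. Resulting hull: (7, -1), (9, -3), (8, 4), (7, 8).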